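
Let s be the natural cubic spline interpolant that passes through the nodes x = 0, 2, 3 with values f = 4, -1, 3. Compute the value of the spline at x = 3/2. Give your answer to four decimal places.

-1.1719

Write M_i for s''(x_i). With h_i = 2, 1 and divided differences Δ_i = -5/2, 4, the continuity of s' gives the tridiagonal system
  2·M_0 + 6·M_1 + 1·M_2 = 6(Δ_1 - Δ_0) = 39
Natural end conditions: M_0 = M_2 = 0.
Solving: M_0 = 0, M_1 = 13/2, M_2 = 0.
On [0, 2], s(x) = 4 - 14/3·x + 0·x² + 13/24·x³.
With x = 3/2: s(3/2) = -75/64.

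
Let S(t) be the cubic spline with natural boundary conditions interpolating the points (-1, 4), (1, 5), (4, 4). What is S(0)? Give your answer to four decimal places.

4.6250

Let M_i = S''(x_i). Step sizes h_i = 2, 3; slopes of the chords Δ_i = (y_(i+1) - y_i)/h_i = 1/2, -1/3.
  2·M_0 + 10·M_1 + 3·M_2 = 6(Δ_1 - Δ_0) = -5
Natural end conditions: M_0 = M_2 = 0.
Solving: M_0 = 0, M_1 = -1/2, M_2 = 0.
On [-1, 1], S(t) = 4 + 2/3·(t + 1) + 0·(t + 1)² - 1/24·(t + 1)³.
With (t + 1) = 1: S(0) = 37/8.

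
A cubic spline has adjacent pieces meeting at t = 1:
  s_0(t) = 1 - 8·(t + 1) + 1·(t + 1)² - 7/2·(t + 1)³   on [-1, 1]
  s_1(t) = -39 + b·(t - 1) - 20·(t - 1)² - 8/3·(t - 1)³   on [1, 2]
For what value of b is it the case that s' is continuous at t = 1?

-46

s_0'(t) = -8 + 2·(t + 1) - 21/2·(t + 1)², so s_0'(1) = -46. On the right, s_1'(1) = b, so b = -46.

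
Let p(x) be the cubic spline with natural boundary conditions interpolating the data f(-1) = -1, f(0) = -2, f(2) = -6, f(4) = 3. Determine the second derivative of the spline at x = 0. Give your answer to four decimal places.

Write σ_i for p''(x_i). With h_i = 1, 2, 2 and divided differences Δ_i = -1, -2, 9/2, the continuity of p' gives the tridiagonal system
  1·σ_0 + 6·σ_1 + 2·σ_2 = 6(Δ_1 - Δ_0) = -6
  2·σ_1 + 8·σ_2 + 2·σ_3 = 6(Δ_2 - Δ_1) = 39
Natural end conditions: σ_0 = σ_3 = 0.
Solving: σ_0 = 0, σ_1 = -63/22, σ_2 = 123/22, σ_3 = 0.

-2.8636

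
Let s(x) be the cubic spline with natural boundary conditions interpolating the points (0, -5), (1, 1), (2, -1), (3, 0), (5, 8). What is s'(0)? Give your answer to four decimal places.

Write σ_i for s''(x_i). With h_i = 1, 1, 1, 2 and divided differences Δ_i = 6, -2, 1, 4, the continuity of s' gives the tridiagonal system
  1·σ_0 + 4·σ_1 + 1·σ_2 = 6(Δ_1 - Δ_0) = -48
  1·σ_1 + 4·σ_2 + 1·σ_3 = 6(Δ_2 - Δ_1) = 18
  1·σ_2 + 6·σ_3 + 2·σ_4 = 6(Δ_3 - Δ_2) = 18
Natural end conditions: σ_0 = σ_4 = 0.
Forward elimination and back-substitution give σ_0 = 0, σ_1 = -597/43, σ_2 = 324/43, σ_3 = 75/43, σ_4 = 0.
On [0, 1], s'(x) = b_0 + 2c_0·x + 3d_0·x² with b_0 = Δ_0 - h_0(2σ_0 + σ_1)/6 = 715/86, c_0 = σ_0/2 = 0, d_0 = (σ_1 - σ_0)/(6h_0) = -199/86. So s'(0) = 715/86.

8.3140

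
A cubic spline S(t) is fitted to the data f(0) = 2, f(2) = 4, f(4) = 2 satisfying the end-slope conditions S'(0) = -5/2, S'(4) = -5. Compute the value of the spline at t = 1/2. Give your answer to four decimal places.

1.4336

Let σ_i = S''(x_i). Step sizes h_i = 2, 2; slopes of the chords Δ_i = (y_(i+1) - y_i)/h_i = 1, -1.
  2·σ_0 + 8·σ_1 + 2·σ_2 = 6(Δ_1 - Δ_0) = -12
Clamped end conditions give two more equations: 2h_0·σ_0 + h_0·σ_1 = 6(Δ_0 - S'(0)) = 21 and h_1·σ_1 + 2h_1·σ_2 = 6(S'(4) - Δ_1) = -24.
Solving the tridiagonal system: σ_0 = 49/8, σ_1 = -7/4, σ_2 = -41/8.
On [0, 2], S(t) = 2 - 5/2·t + 49/16·t² - 21/32·t³.
With t = 1/2: S(1/2) = 367/256.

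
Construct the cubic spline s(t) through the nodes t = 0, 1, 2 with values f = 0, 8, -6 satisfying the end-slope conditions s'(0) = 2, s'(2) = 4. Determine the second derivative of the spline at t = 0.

52

With M_i denoting the second derivative at x_i, h_i = 1, 1, and Δ_i = (y_(i+1) − y_i)/h_i = 8, -14:
  1·M_0 + 4·M_1 + 1·M_2 = 6(Δ_1 - Δ_0) = -132
Clamped end conditions give two more equations: 2h_0·M_0 + h_0·M_1 = 6(Δ_0 - s'(0)) = 36 and h_1·M_1 + 2h_1·M_2 = 6(s'(2) - Δ_1) = 108.
Forward elimination and back-substitution give M_0 = 52, M_1 = -68, M_2 = 88.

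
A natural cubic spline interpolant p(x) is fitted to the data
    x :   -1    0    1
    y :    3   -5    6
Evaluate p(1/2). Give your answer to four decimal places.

Put M_i = p'' at the i-th knot. Here h = (1, 1) and Δ = (-8, 11), so the interior equations h_(i-1)·M_(i-1) + 2(h_(i-1)+h_i)·M_i + h_i·M_(i+1) = 6(Δ_i − Δ_(i-1)) read
  1·M_0 + 4·M_1 + 1·M_2 = 6(Δ_1 - Δ_0) = 114
Natural end conditions: M_0 = M_2 = 0.
Forward elimination and back-substitution give M_0 = 0, M_1 = 57/2, M_2 = 0.
On [0, 1], p(x) = -5 + 3/2·x + 57/4·x² - 19/4·x³.
With x = 1/2: p(1/2) = -41/32.

-1.2813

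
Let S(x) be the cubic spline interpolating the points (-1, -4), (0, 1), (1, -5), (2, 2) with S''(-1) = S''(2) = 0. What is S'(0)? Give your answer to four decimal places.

-2.6000

With M_i denoting the second derivative at x_i, h_i = 1, 1, 1, and Δ_i = (y_(i+1) − y_i)/h_i = 5, -6, 7:
  1·M_0 + 4·M_1 + 1·M_2 = 6(Δ_1 - Δ_0) = -66
  1·M_1 + 4·M_2 + 1·M_3 = 6(Δ_2 - Δ_1) = 78
Natural end conditions: M_0 = M_3 = 0.
Hence M_0 = 0, M_1 = -114/5, M_2 = 126/5, M_3 = 0.
On [0, 1], S'(x) = b_1 + 2c_1·x + 3d_1·x² with b_1 = Δ_1 - h_1(2M_1 + M_2)/6 = -13/5, c_1 = M_1/2 = -57/5, d_1 = (M_2 - M_1)/(6h_1) = 8. So S'(0) = -13/5.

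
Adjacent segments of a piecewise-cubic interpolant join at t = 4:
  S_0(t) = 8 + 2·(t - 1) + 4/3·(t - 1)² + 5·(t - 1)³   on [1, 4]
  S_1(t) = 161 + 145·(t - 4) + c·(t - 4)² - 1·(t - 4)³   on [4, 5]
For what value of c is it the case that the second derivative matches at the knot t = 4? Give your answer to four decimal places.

S_0''(t) = 8/3 + 30·(t - 1), so S_0''(4) = 278/3. On the right, S_1''(4) = 2c, so c = 139/3.

46.3333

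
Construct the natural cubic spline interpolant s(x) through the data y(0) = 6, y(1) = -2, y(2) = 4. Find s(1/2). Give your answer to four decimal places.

Write m_i for s''(x_i). With h_i = 1, 1 and divided differences Δ_i = -8, 6, the continuity of s' gives the tridiagonal system
  1·m_0 + 4·m_1 + 1·m_2 = 6(Δ_1 - Δ_0) = 84
Natural end conditions: m_0 = m_2 = 0.
Solving: m_0 = 0, m_1 = 21, m_2 = 0.
On [0, 1], s(x) = 6 - 23/2·x + 0·x² + 7/2·x³.
With x = 1/2: s(1/2) = 11/16.

0.6875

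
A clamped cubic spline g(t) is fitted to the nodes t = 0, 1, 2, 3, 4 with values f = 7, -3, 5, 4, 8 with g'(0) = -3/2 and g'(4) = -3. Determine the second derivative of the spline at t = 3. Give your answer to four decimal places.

23.4643

Let M_i = g''(x_i). Step sizes h_i = 1, 1, 1, 1; slopes of the chords Δ_i = (y_(i+1) - y_i)/h_i = -10, 8, -1, 4.
  1·M_0 + 4·M_1 + 1·M_2 = 6(Δ_1 - Δ_0) = 108
  1·M_1 + 4·M_2 + 1·M_3 = 6(Δ_2 - Δ_1) = -54
  1·M_2 + 4·M_3 + 1·M_4 = 6(Δ_3 - Δ_2) = 30
Clamped end conditions give two more equations: 2h_0·M_0 + h_0·M_1 = 6(Δ_0 - g'(0)) = -51 and h_3·M_3 + 2h_3·M_4 = 6(g'(4) - Δ_3) = -42.
Hence M_0 = -2745/56, M_1 = 1317/28, M_2 = -249/8, M_3 = 657/28, M_4 = -1833/56.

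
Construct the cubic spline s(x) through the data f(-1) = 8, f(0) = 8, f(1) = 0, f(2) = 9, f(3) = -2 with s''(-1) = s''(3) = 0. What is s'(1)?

2

Write M_i for s''(x_i). With h_i = 1, 1, 1, 1 and divided differences Δ_i = 0, -8, 9, -11, the continuity of s' gives the tridiagonal system
  1·M_0 + 4·M_1 + 1·M_2 = 6(Δ_1 - Δ_0) = -48
  1·M_1 + 4·M_2 + 1·M_3 = 6(Δ_2 - Δ_1) = 102
  1·M_2 + 4·M_3 + 1·M_4 = 6(Δ_3 - Δ_2) = -120
Natural end conditions: M_0 = M_4 = 0.
Solving: M_0 = 0, M_1 = -156/7, M_2 = 288/7, M_3 = -282/7, M_4 = 0.
On [1, 2], s'(x) = b_2 + 2c_2·(x - 1) + 3d_2·(x - 1)² with b_2 = Δ_2 - h_2(2M_2 + M_3)/6 = 2, c_2 = M_2/2 = 144/7, d_2 = (M_3 - M_2)/(6h_2) = -95/7. So s'(1) = 2.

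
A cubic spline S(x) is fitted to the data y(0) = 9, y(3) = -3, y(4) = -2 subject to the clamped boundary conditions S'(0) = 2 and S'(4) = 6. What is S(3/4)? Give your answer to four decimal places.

Let M_i = S''(x_i). Step sizes h_i = 3, 1; slopes of the chords Δ_i = (y_(i+1) - y_i)/h_i = -4, 1.
  3·M_0 + 8·M_1 + 1·M_2 = 6(Δ_1 - Δ_0) = 30
Clamped end conditions give two more equations: 2h_0·M_0 + h_0·M_1 = 6(Δ_0 - S'(0)) = -36 and h_1·M_1 + 2h_1·M_2 = 6(S'(4) - Δ_1) = 30.
Forward elimination and back-substitution give M_0 = -35/4, M_1 = 11/2, M_2 = 49/4.
On [0, 3], S(x) = 9 + 2·x - 35/8·x² + 19/24·x³.
With x = 3/4: S(3/4) = 4287/512.

8.3730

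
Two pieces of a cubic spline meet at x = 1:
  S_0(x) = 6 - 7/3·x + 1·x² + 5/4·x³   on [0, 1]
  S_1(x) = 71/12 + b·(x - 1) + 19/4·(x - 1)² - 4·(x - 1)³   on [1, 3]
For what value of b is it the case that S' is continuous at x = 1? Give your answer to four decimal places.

3.4167

S_0'(x) = -7/3 + 2·x + 15/4·x², so S_0'(1) = 41/12. On the right, S_1'(1) = b, so b = 41/12.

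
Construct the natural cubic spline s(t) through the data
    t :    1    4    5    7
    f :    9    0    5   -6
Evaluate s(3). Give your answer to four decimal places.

With M_i denoting the second derivative at x_i, h_i = 3, 1, 2, and Δ_i = (y_(i+1) − y_i)/h_i = -3, 5, -11/2:
  3·M_0 + 8·M_1 + 1·M_2 = 6(Δ_1 - Δ_0) = 48
  1·M_1 + 6·M_2 + 2·M_3 = 6(Δ_2 - Δ_1) = -63
Natural end conditions: M_0 = M_3 = 0.
Hence M_0 = 0, M_1 = 351/47, M_2 = -552/47, M_3 = 0.
On [1, 4], s(t) = 9 - 633/94·(t - 1) + 0·(t - 1)² + 39/94·(t - 1)³.
With (t - 1) = 2: s(3) = -54/47.

-1.1489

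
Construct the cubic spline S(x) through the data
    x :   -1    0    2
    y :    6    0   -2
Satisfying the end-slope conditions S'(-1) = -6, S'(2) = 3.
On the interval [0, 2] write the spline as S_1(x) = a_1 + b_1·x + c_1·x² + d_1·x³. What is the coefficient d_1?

0

Write M_i for S''(x_i). With h_i = 1, 2 and divided differences Δ_i = -6, -1, the continuity of S' gives the tridiagonal system
  1·M_0 + 6·M_1 + 2·M_2 = 6(Δ_1 - Δ_0) = 30
Clamped end conditions give two more equations: 2h_0·M_0 + h_0·M_1 = 6(Δ_0 - S'(-1)) = 0 and h_1·M_1 + 2h_1·M_2 = 6(S'(2) - Δ_1) = 24.
Forward elimination and back-substitution give M_0 = -2, M_1 = 4, M_2 = 4.
On [0, 2], with S_1(x) = a_1 + b_1·x + c_1·x² + d_1·x³: c_1 = M_1/2 = 2, d_1 = (M_2 - M_1)/(6h_1) = 0, b_1 = Δ_1 - h_1(2M_1 + M_2)/6 = -5.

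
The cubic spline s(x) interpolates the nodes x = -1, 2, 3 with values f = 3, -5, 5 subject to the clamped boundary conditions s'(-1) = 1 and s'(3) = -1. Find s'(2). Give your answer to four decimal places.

Put M_i = s'' at the i-th knot. Here h = (3, 1) and Δ = (-8/3, 10), so the interior equations h_(i-1)·M_(i-1) + 2(h_(i-1)+h_i)·M_i + h_i·M_(i+1) = 6(Δ_i − Δ_(i-1)) read
  3·M_0 + 8·M_1 + 1·M_2 = 6(Δ_1 - Δ_0) = 76
Clamped end conditions give two more equations: 2h_0·M_0 + h_0·M_1 = 6(Δ_0 - s'(-1)) = -22 and h_1·M_1 + 2h_1·M_2 = 6(s'(3) - Δ_1) = -66.
Solving the tridiagonal system: M_0 = -41/3, M_1 = 20, M_2 = -43.
On [2, 3], s'(x) = b_1 + 2c_1·(x - 2) + 3d_1·(x - 2)² with b_1 = Δ_1 - h_1(2M_1 + M_2)/6 = 21/2, c_1 = M_1/2 = 10, d_1 = (M_2 - M_1)/(6h_1) = -21/2. So s'(2) = 21/2.

10.5000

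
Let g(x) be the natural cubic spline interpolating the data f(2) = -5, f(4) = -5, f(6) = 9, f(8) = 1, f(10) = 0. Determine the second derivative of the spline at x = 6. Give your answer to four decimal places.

-11.6786

With M_i denoting the second derivative at x_i, h_i = 2, 2, 2, 2, and Δ_i = (y_(i+1) − y_i)/h_i = 0, 7, -4, -1/2:
  2·M_0 + 8·M_1 + 2·M_2 = 6(Δ_1 - Δ_0) = 42
  2·M_1 + 8·M_2 + 2·M_3 = 6(Δ_2 - Δ_1) = -66
  2·M_2 + 8·M_3 + 2·M_4 = 6(Δ_3 - Δ_2) = 21
Natural end conditions: M_0 = M_4 = 0.
Solving the tridiagonal system: M_0 = 0, M_1 = 915/112, M_2 = -327/28, M_3 = 621/112, M_4 = 0.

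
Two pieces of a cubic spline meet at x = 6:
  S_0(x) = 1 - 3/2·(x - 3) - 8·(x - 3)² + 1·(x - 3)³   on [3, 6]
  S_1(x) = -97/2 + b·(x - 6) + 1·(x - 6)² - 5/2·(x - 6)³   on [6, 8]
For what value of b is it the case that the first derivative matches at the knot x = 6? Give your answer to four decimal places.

S_0'(x) = -3/2 - 16·(x - 3) + 3·(x - 3)², so S_0'(6) = -45/2. On the right, S_1'(6) = b, so b = -45/2.

-22.5000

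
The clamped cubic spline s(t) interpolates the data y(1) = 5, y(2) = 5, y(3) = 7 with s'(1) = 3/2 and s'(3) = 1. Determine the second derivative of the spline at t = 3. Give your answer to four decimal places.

-6.2500

With σ_i denoting the second derivative at x_i, h_i = 1, 1, and Δ_i = (y_(i+1) − y_i)/h_i = 0, 2:
  1·σ_0 + 4·σ_1 + 1·σ_2 = 6(Δ_1 - Δ_0) = 12
Clamped end conditions give two more equations: 2h_0·σ_0 + h_0·σ_1 = 6(Δ_0 - s'(1)) = -9 and h_1·σ_1 + 2h_1·σ_2 = 6(s'(3) - Δ_1) = -6.
Solving the tridiagonal system: σ_0 = -31/4, σ_1 = 13/2, σ_2 = -25/4.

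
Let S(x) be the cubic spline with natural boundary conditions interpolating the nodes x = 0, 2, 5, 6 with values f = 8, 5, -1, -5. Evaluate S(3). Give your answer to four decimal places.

With M_i denoting the second derivative at x_i, h_i = 2, 3, 1, and Δ_i = (y_(i+1) − y_i)/h_i = -3/2, -2, -4:
  2·M_0 + 10·M_1 + 3·M_2 = 6(Δ_1 - Δ_0) = -3
  3·M_1 + 8·M_2 + 1·M_3 = 6(Δ_2 - Δ_1) = -12
Natural end conditions: M_0 = M_3 = 0.
Solving the tridiagonal system: M_0 = 0, M_1 = 12/71, M_2 = -111/71, M_3 = 0.
On [2, 5], S(x) = 5 - 197/142·(x - 2) + 6/71·(x - 2)² - 41/426·(x - 2)³.
With (x - 2) = 1: S(3) = 767/213.

3.6009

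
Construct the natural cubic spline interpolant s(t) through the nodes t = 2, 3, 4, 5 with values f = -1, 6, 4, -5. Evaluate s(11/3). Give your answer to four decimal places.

5.7086

With M_i denoting the second derivative at x_i, h_i = 1, 1, 1, and Δ_i = (y_(i+1) − y_i)/h_i = 7, -2, -9:
  1·M_0 + 4·M_1 + 1·M_2 = 6(Δ_1 - Δ_0) = -54
  1·M_1 + 4·M_2 + 1·M_3 = 6(Δ_2 - Δ_1) = -42
Natural end conditions: M_0 = M_3 = 0.
Solving the tridiagonal system: M_0 = 0, M_1 = -58/5, M_2 = -38/5, M_3 = 0.
On [3, 4], s(t) = 6 + 47/15·(t - 3) - 29/5·(t - 3)² + 2/3·(t - 3)³.
With (t - 3) = 2/3: s(11/3) = 2312/405.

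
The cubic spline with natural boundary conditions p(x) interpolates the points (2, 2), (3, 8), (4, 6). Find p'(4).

-4

With σ_i denoting the second derivative at x_i, h_i = 1, 1, and Δ_i = (y_(i+1) − y_i)/h_i = 6, -2:
  1·σ_0 + 4·σ_1 + 1·σ_2 = 6(Δ_1 - Δ_0) = -48
Natural end conditions: σ_0 = σ_2 = 0.
Solving: σ_0 = 0, σ_1 = -12, σ_2 = 0.
On [3, 4], p'(x) = b_1 + 2c_1·(x - 3) + 3d_1·(x - 3)² with b_1 = Δ_1 - h_1(2σ_1 + σ_2)/6 = 2, c_1 = σ_1/2 = -6, d_1 = (σ_2 - σ_1)/(6h_1) = 2. So p'(4) = -4.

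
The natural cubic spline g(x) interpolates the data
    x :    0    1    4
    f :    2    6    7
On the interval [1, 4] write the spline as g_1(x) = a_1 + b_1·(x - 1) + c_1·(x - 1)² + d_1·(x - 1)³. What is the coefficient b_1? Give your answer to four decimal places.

Write M_i for g''(x_i). With h_i = 1, 3 and divided differences Δ_i = 4, 1/3, the continuity of g' gives the tridiagonal system
  1·M_0 + 8·M_1 + 3·M_2 = 6(Δ_1 - Δ_0) = -22
Natural end conditions: M_0 = M_2 = 0.
Hence M_0 = 0, M_1 = -11/4, M_2 = 0.
On [1, 4], with g_1(x) = a_1 + b_1·(x - 1) + c_1·(x - 1)² + d_1·(x - 1)³: c_1 = M_1/2 = -11/8, d_1 = (M_2 - M_1)/(6h_1) = 11/72, b_1 = Δ_1 - h_1(2M_1 + M_2)/6 = 37/12.

3.0833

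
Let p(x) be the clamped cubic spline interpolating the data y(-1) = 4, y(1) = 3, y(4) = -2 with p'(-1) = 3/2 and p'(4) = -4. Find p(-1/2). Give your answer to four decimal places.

4.3688

Put M_i = p'' at the i-th knot. Here h = (2, 3) and Δ = (-1/2, -5/3), so the interior equations h_(i-1)·M_(i-1) + 2(h_(i-1)+h_i)·M_i + h_i·M_(i+1) = 6(Δ_i − Δ_(i-1)) read
  2·M_0 + 10·M_1 + 3·M_2 = 6(Δ_1 - Δ_0) = -7
Clamped end conditions give two more equations: 2h_0·M_0 + h_0·M_1 = 6(Δ_0 - p'(-1)) = -12 and h_1·M_1 + 2h_1·M_2 = 6(p'(4) - Δ_1) = -14.
Solving the tridiagonal system: M_0 = -17/5, M_1 = 4/5, M_2 = -41/15.
On [-1, 1], p(x) = 4 + 3/2·(x + 1) - 17/10·(x + 1)² + 7/20·(x + 1)³.
With (x + 1) = 1/2: p(-1/2) = 699/160.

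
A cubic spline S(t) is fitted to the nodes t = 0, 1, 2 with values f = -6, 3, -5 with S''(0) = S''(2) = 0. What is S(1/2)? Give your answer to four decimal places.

Put M_i = S'' at the i-th knot. Here h = (1, 1) and Δ = (9, -8), so the interior equations h_(i-1)·M_(i-1) + 2(h_(i-1)+h_i)·M_i + h_i·M_(i+1) = 6(Δ_i − Δ_(i-1)) read
  1·M_0 + 4·M_1 + 1·M_2 = 6(Δ_1 - Δ_0) = -102
Natural end conditions: M_0 = M_2 = 0.
Hence M_0 = 0, M_1 = -51/2, M_2 = 0.
On [0, 1], S(t) = -6 + 53/4·t + 0·t² - 17/4·t³.
With t = 1/2: S(1/2) = 3/32.

0.0938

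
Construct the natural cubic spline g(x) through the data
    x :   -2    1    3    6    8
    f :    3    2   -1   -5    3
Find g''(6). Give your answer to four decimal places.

3.4483

Write σ_i for g''(x_i). With h_i = 3, 2, 3, 2 and divided differences Δ_i = -1/3, -3/2, -4/3, 4, the continuity of g' gives the tridiagonal system
  3·σ_0 + 10·σ_1 + 2·σ_2 = 6(Δ_1 - Δ_0) = -7
  2·σ_1 + 10·σ_2 + 3·σ_3 = 6(Δ_2 - Δ_1) = 1
  3·σ_2 + 10·σ_3 + 2·σ_4 = 6(Δ_3 - Δ_2) = 32
Natural end conditions: σ_0 = σ_4 = 0.
Hence σ_0 = 0, σ_1 = -31/58, σ_2 = -24/29, σ_3 = 100/29, σ_4 = 0.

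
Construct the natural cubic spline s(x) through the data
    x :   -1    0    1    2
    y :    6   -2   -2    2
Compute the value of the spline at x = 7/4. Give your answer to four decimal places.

Write M_i for s''(x_i). With h_i = 1, 1, 1 and divided differences Δ_i = -8, 0, 4, the continuity of s' gives the tridiagonal system
  1·M_0 + 4·M_1 + 1·M_2 = 6(Δ_1 - Δ_0) = 48
  1·M_1 + 4·M_2 + 1·M_3 = 6(Δ_2 - Δ_1) = 24
Natural end conditions: M_0 = M_3 = 0.
Solving the tridiagonal system: M_0 = 0, M_1 = 56/5, M_2 = 16/5, M_3 = 0.
On [1, 2], s(x) = -2 + 44/15·(x - 1) + 8/5·(x - 1)² - 8/15·(x - 1)³.
With (x - 1) = 3/4: s(7/4) = 7/8.

0.8750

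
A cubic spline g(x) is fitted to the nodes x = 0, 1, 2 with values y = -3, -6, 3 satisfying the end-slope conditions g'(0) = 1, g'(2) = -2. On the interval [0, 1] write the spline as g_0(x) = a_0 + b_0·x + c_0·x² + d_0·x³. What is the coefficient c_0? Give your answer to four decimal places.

Write M_i for g''(x_i). With h_i = 1, 1 and divided differences Δ_i = -3, 9, the continuity of g' gives the tridiagonal system
  1·M_0 + 4·M_1 + 1·M_2 = 6(Δ_1 - Δ_0) = 72
Clamped end conditions give two more equations: 2h_0·M_0 + h_0·M_1 = 6(Δ_0 - g'(0)) = -24 and h_1·M_1 + 2h_1·M_2 = 6(g'(2) - Δ_1) = -66.
Forward elimination and back-substitution give M_0 = -63/2, M_1 = 39, M_2 = -105/2.
On [0, 1], with g_0(x) = a_0 + b_0·x + c_0·x² + d_0·x³: c_0 = M_0/2 = -63/4, d_0 = (M_1 - M_0)/(6h_0) = 47/4, b_0 = Δ_0 - h_0(2M_0 + M_1)/6 = 1.

-15.7500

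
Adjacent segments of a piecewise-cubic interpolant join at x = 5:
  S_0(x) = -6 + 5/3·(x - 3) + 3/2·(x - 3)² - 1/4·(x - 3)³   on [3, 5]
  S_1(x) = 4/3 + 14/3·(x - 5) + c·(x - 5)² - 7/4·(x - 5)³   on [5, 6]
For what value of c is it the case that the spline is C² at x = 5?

S_0''(x) = 3 - 3/2·(x - 3), so S_0''(5) = 0. On the right, S_1''(5) = 2c, so c = 0.

0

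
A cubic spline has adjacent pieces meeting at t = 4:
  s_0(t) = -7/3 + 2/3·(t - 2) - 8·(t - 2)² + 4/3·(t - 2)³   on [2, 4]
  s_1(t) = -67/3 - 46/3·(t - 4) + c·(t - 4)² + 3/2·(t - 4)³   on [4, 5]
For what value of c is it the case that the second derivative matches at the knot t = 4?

0

s_0''(t) = -16 + 8·(t - 2), so s_0''(4) = 0. On the right, s_1''(4) = 2c, so c = 0.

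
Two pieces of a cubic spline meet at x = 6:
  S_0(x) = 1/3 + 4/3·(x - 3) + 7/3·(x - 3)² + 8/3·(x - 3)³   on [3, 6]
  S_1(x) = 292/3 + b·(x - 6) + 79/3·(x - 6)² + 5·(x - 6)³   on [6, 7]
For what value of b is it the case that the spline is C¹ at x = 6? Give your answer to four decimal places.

87.3333

S_0'(x) = 4/3 + 14/3·(x - 3) + 8·(x - 3)², so S_0'(6) = 262/3. On the right, S_1'(6) = b, so b = 262/3.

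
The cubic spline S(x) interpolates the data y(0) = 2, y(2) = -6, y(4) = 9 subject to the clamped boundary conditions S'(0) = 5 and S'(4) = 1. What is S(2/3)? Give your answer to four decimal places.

Put m_i = S'' at the i-th knot. Here h = (2, 2) and Δ = (-4, 15/2), so the interior equations h_(i-1)·m_(i-1) + 2(h_(i-1)+h_i)·m_i + h_i·m_(i+1) = 6(Δ_i − Δ_(i-1)) read
  2·m_0 + 8·m_1 + 2·m_2 = 6(Δ_1 - Δ_0) = 69
Clamped end conditions give two more equations: 2h_0·m_0 + h_0·m_1 = 6(Δ_0 - S'(0)) = -54 and h_1·m_1 + 2h_1·m_2 = 6(S'(4) - Δ_1) = -39.
Hence m_0 = -185/8, m_1 = 77/4, m_2 = -155/8.
On [0, 2], S(x) = 2 + 5·x - 185/16·x² + 113/32·x³.
With x = 2/3: S(2/3) = 67/54.

1.2407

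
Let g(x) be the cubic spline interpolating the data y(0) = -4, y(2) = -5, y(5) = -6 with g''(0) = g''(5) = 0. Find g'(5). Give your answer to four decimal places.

-0.2833

Put m_i = g'' at the i-th knot. Here h = (2, 3) and Δ = (-1/2, -1/3), so the interior equations h_(i-1)·m_(i-1) + 2(h_(i-1)+h_i)·m_i + h_i·m_(i+1) = 6(Δ_i − Δ_(i-1)) read
  2·m_0 + 10·m_1 + 3·m_2 = 6(Δ_1 - Δ_0) = 1
Natural end conditions: m_0 = m_2 = 0.
Solving: m_0 = 0, m_1 = 1/10, m_2 = 0.
On [2, 5], g'(x) = b_1 + 2c_1·(x - 2) + 3d_1·(x - 2)² with b_1 = Δ_1 - h_1(2m_1 + m_2)/6 = -13/30, c_1 = m_1/2 = 1/20, d_1 = (m_2 - m_1)/(6h_1) = -1/180. So g'(5) = -17/60.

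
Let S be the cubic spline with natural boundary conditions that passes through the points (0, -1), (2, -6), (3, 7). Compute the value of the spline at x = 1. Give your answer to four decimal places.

-7.3750

With σ_i denoting the second derivative at x_i, h_i = 2, 1, and Δ_i = (y_(i+1) − y_i)/h_i = -5/2, 13:
  2·σ_0 + 6·σ_1 + 1·σ_2 = 6(Δ_1 - Δ_0) = 93
Natural end conditions: σ_0 = σ_2 = 0.
Solving: σ_0 = 0, σ_1 = 31/2, σ_2 = 0.
On [0, 2], S(x) = -1 - 23/3·x + 0·x² + 31/24·x³.
With x = 1: S(1) = -59/8.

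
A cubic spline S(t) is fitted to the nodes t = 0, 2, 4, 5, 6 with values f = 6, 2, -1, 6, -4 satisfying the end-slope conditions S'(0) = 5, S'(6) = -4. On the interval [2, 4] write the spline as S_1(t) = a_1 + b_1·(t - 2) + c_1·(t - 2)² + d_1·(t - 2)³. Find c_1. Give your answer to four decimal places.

With M_i denoting the second derivative at x_i, h_i = 2, 2, 1, 1, and Δ_i = (y_(i+1) − y_i)/h_i = -2, -3/2, 7, -10:
  2·M_0 + 8·M_1 + 2·M_2 = 6(Δ_1 - Δ_0) = 3
  2·M_1 + 6·M_2 + 1·M_3 = 6(Δ_2 - Δ_1) = 51
  1·M_2 + 4·M_3 + 1·M_4 = 6(Δ_3 - Δ_2) = -102
Clamped end conditions give two more equations: 2h_0·M_0 + h_0·M_1 = 6(Δ_0 - S'(0)) = -42 and h_3·M_3 + 2h_3·M_4 = 6(S'(6) - Δ_3) = 36.
Hence M_0 = -281/28, M_1 = -13/14, M_2 = 61/4, M_3 = -541/14, M_4 = 1045/28.
On [2, 4], with S_1(t) = a_1 + b_1·(t - 2) + c_1·(t - 2)² + d_1·(t - 2)³: c_1 = M_1/2 = -13/28, d_1 = (M_2 - M_1)/(6h_1) = 151/112, b_1 = Δ_1 - h_1(2M_1 + M_2)/6 = -167/28.

-0.4643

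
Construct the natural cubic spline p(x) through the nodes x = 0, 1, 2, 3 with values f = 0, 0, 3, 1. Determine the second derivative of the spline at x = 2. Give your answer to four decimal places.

-9.2000

Let M_i = p''(x_i). Step sizes h_i = 1, 1, 1; slopes of the chords Δ_i = (y_(i+1) - y_i)/h_i = 0, 3, -2.
  1·M_0 + 4·M_1 + 1·M_2 = 6(Δ_1 - Δ_0) = 18
  1·M_1 + 4·M_2 + 1·M_3 = 6(Δ_2 - Δ_1) = -30
Natural end conditions: M_0 = M_3 = 0.
Forward elimination and back-substitution give M_0 = 0, M_1 = 34/5, M_2 = -46/5, M_3 = 0.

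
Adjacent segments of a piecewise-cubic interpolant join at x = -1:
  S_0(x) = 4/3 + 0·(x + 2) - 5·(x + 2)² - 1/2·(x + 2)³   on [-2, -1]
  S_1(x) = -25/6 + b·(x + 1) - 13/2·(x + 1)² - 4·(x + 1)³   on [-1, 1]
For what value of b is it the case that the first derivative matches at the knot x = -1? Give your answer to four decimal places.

-11.5000

S_0'(x) = 0 - 10·(x + 2) - 3/2·(x + 2)², so S_0'(-1) = -23/2. On the right, S_1'(-1) = b, so b = -23/2.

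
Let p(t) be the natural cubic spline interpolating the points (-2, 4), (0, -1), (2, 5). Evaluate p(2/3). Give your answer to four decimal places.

With M_i denoting the second derivative at x_i, h_i = 2, 2, and Δ_i = (y_(i+1) − y_i)/h_i = -5/2, 3:
  2·M_0 + 8·M_1 + 2·M_2 = 6(Δ_1 - Δ_0) = 33
Natural end conditions: M_0 = M_2 = 0.
Hence M_0 = 0, M_1 = 33/8, M_2 = 0.
On [0, 2], p(t) = -1 + 1/4·t + 33/16·t² - 11/32·t³.
With t = 2/3: p(2/3) = -1/54.

-0.0185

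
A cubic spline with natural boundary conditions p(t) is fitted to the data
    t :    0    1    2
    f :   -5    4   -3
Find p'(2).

-11

Write M_i for p''(x_i). With h_i = 1, 1 and divided differences Δ_i = 9, -7, the continuity of p' gives the tridiagonal system
  1·M_0 + 4·M_1 + 1·M_2 = 6(Δ_1 - Δ_0) = -96
Natural end conditions: M_0 = M_2 = 0.
Hence M_0 = 0, M_1 = -24, M_2 = 0.
On [1, 2], p'(t) = b_1 + 2c_1·(t - 1) + 3d_1·(t - 1)² with b_1 = Δ_1 - h_1(2M_1 + M_2)/6 = 1, c_1 = M_1/2 = -12, d_1 = (M_2 - M_1)/(6h_1) = 4. So p'(2) = -11.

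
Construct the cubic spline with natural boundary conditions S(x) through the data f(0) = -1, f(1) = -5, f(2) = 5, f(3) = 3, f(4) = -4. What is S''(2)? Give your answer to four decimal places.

-24.4286

Write σ_i for S''(x_i). With h_i = 1, 1, 1, 1 and divided differences Δ_i = -4, 10, -2, -7, the continuity of S' gives the tridiagonal system
  1·σ_0 + 4·σ_1 + 1·σ_2 = 6(Δ_1 - Δ_0) = 84
  1·σ_1 + 4·σ_2 + 1·σ_3 = 6(Δ_2 - Δ_1) = -72
  1·σ_2 + 4·σ_3 + 1·σ_4 = 6(Δ_3 - Δ_2) = -30
Natural end conditions: σ_0 = σ_4 = 0.
Hence σ_0 = 0, σ_1 = 759/28, σ_2 = -171/7, σ_3 = -39/28, σ_4 = 0.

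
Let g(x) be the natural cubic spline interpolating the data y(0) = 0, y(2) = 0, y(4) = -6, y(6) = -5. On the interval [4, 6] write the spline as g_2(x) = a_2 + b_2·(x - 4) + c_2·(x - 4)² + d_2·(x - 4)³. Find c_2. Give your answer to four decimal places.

With m_i denoting the second derivative at x_i, h_i = 2, 2, 2, and Δ_i = (y_(i+1) − y_i)/h_i = 0, -3, 1/2:
  2·m_0 + 8·m_1 + 2·m_2 = 6(Δ_1 - Δ_0) = -18
  2·m_1 + 8·m_2 + 2·m_3 = 6(Δ_2 - Δ_1) = 21
Natural end conditions: m_0 = m_3 = 0.
Solving: m_0 = 0, m_1 = -31/10, m_2 = 17/5, m_3 = 0.
On [4, 6], with g_2(x) = a_2 + b_2·(x - 4) + c_2·(x - 4)² + d_2·(x - 4)³: c_2 = m_2/2 = 17/10, d_2 = (m_3 - m_2)/(6h_2) = -17/60, b_2 = Δ_2 - h_2(2m_2 + m_3)/6 = -53/30.

1.7000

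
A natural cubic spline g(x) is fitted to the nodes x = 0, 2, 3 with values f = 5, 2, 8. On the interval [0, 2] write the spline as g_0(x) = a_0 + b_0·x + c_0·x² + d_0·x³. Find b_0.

With M_i denoting the second derivative at x_i, h_i = 2, 1, and Δ_i = (y_(i+1) − y_i)/h_i = -3/2, 6:
  2·M_0 + 6·M_1 + 1·M_2 = 6(Δ_1 - Δ_0) = 45
Natural end conditions: M_0 = M_2 = 0.
Solving the tridiagonal system: M_0 = 0, M_1 = 15/2, M_2 = 0.
On [0, 2], with g_0(x) = a_0 + b_0·x + c_0·x² + d_0·x³: c_0 = M_0/2 = 0, d_0 = (M_1 - M_0)/(6h_0) = 5/8, b_0 = Δ_0 - h_0(2M_0 + M_1)/6 = -4.

-4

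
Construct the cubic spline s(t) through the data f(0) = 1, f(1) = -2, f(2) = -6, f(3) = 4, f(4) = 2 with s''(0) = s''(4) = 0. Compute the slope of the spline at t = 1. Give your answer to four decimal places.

-5.9643

Put M_i = s'' at the i-th knot. Here h = (1, 1, 1, 1) and Δ = (-3, -4, 10, -2), so the interior equations h_(i-1)·M_(i-1) + 2(h_(i-1)+h_i)·M_i + h_i·M_(i+1) = 6(Δ_i − Δ_(i-1)) read
  1·M_0 + 4·M_1 + 1·M_2 = 6(Δ_1 - Δ_0) = -6
  1·M_1 + 4·M_2 + 1·M_3 = 6(Δ_2 - Δ_1) = 84
  1·M_2 + 4·M_3 + 1·M_4 = 6(Δ_3 - Δ_2) = -72
Natural end conditions: M_0 = M_4 = 0.
Solving the tridiagonal system: M_0 = 0, M_1 = -249/28, M_2 = 207/7, M_3 = -711/28, M_4 = 0.
On [1, 2], s'(t) = b_1 + 2c_1·(t - 1) + 3d_1·(t - 1)² with b_1 = Δ_1 - h_1(2M_1 + M_2)/6 = -167/28, c_1 = M_1/2 = -249/56, d_1 = (M_2 - M_1)/(6h_1) = 359/56. So s'(1) = -167/28.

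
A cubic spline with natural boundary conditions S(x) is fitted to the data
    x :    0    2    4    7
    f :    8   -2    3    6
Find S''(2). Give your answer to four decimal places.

Let M_i = S''(x_i). Step sizes h_i = 2, 2, 3; slopes of the chords Δ_i = (y_(i+1) - y_i)/h_i = -5, 5/2, 1.
  2·M_0 + 8·M_1 + 2·M_2 = 6(Δ_1 - Δ_0) = 45
  2·M_1 + 10·M_2 + 3·M_3 = 6(Δ_2 - Δ_1) = -9
Natural end conditions: M_0 = M_3 = 0.
Solving: M_0 = 0, M_1 = 117/19, M_2 = -81/38, M_3 = 0.

6.1579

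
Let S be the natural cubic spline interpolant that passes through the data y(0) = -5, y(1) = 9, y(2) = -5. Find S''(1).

With m_i denoting the second derivative at x_i, h_i = 1, 1, and Δ_i = (y_(i+1) − y_i)/h_i = 14, -14:
  1·m_0 + 4·m_1 + 1·m_2 = 6(Δ_1 - Δ_0) = -168
Natural end conditions: m_0 = m_2 = 0.
Solving the tridiagonal system: m_0 = 0, m_1 = -42, m_2 = 0.

-42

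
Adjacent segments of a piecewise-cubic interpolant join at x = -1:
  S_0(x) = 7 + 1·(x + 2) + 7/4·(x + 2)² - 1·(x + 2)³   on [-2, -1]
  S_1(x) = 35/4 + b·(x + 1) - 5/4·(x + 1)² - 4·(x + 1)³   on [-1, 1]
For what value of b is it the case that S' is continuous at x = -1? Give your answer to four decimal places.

S_0'(x) = 1 + 7/2·(x + 2) - 3·(x + 2)², so S_0'(-1) = 3/2. On the right, S_1'(-1) = b, so b = 3/2.

1.5000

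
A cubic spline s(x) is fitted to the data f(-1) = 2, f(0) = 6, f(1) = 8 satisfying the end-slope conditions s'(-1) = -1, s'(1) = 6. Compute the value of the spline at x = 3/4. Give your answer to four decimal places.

6.9961

With m_i denoting the second derivative at x_i, h_i = 1, 1, and Δ_i = (y_(i+1) − y_i)/h_i = 4, 2:
  1·m_0 + 4·m_1 + 1·m_2 = 6(Δ_1 - Δ_0) = -12
Clamped end conditions give two more equations: 2h_0·m_0 + h_0·m_1 = 6(Δ_0 - s'(-1)) = 30 and h_1·m_1 + 2h_1·m_2 = 6(s'(1) - Δ_1) = 24.
Solving the tridiagonal system: m_0 = 43/2, m_1 = -13, m_2 = 37/2.
On [0, 1], s(x) = 6 + 13/4·x - 13/2·x² + 21/4·x³.
With x = 3/4: s(3/4) = 1791/256.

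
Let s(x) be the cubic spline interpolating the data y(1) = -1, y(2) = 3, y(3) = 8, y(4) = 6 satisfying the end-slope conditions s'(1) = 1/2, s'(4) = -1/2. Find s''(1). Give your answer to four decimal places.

Write M_i for s''(x_i). With h_i = 1, 1, 1 and divided differences Δ_i = 4, 5, -2, the continuity of s' gives the tridiagonal system
  1·M_0 + 4·M_1 + 1·M_2 = 6(Δ_1 - Δ_0) = 6
  1·M_1 + 4·M_2 + 1·M_3 = 6(Δ_2 - Δ_1) = -42
Clamped end conditions give two more equations: 2h_0·M_0 + h_0·M_1 = 6(Δ_0 - s'(1)) = 21 and h_2·M_2 + 2h_2·M_3 = 6(s'(4) - Δ_2) = 9.
Hence M_0 = 137/15, M_1 = 41/15, M_2 = -211/15, M_3 = 173/15.

9.1333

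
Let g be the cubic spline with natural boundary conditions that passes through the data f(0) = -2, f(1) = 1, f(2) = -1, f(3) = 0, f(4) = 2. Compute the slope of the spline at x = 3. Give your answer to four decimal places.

2.0714

Put M_i = g'' at the i-th knot. Here h = (1, 1, 1, 1) and Δ = (3, -2, 1, 2), so the interior equations h_(i-1)·M_(i-1) + 2(h_(i-1)+h_i)·M_i + h_i·M_(i+1) = 6(Δ_i − Δ_(i-1)) read
  1·M_0 + 4·M_1 + 1·M_2 = 6(Δ_1 - Δ_0) = -30
  1·M_1 + 4·M_2 + 1·M_3 = 6(Δ_2 - Δ_1) = 18
  1·M_2 + 4·M_3 + 1·M_4 = 6(Δ_3 - Δ_2) = 6
Natural end conditions: M_0 = M_4 = 0.
Solving the tridiagonal system: M_0 = 0, M_1 = -129/14, M_2 = 48/7, M_3 = -3/14, M_4 = 0.
On [3, 4], g'(x) = b_3 + 2c_3·(x - 3) + 3d_3·(x - 3)² with b_3 = Δ_3 - h_3(2M_3 + M_4)/6 = 29/14, c_3 = M_3/2 = -3/28, d_3 = (M_4 - M_3)/(6h_3) = 1/28. So g'(3) = 29/14.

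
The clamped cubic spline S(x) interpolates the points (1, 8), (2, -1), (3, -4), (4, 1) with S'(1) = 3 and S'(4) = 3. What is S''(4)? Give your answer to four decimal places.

Write m_i for S''(x_i). With h_i = 1, 1, 1 and divided differences Δ_i = -9, -3, 5, the continuity of S' gives the tridiagonal system
  1·m_0 + 4·m_1 + 1·m_2 = 6(Δ_1 - Δ_0) = 36
  1·m_1 + 4·m_2 + 1·m_3 = 6(Δ_2 - Δ_1) = 48
Clamped end conditions give two more equations: 2h_0·m_0 + h_0·m_1 = 6(Δ_0 - S'(1)) = -72 and h_2·m_2 + 2h_2·m_3 = 6(S'(4) - Δ_2) = -12.
Hence m_0 = -224/5, m_1 = 88/5, m_2 = 52/5, m_3 = -56/5.

-11.2000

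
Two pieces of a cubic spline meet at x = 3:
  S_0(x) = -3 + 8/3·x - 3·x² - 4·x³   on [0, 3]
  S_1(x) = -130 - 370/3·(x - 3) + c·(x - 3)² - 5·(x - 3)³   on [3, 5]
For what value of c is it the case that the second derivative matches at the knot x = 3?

-39

S_0''(x) = -6 - 24·x, so S_0''(3) = -78. On the right, S_1''(3) = 2c, so c = -39.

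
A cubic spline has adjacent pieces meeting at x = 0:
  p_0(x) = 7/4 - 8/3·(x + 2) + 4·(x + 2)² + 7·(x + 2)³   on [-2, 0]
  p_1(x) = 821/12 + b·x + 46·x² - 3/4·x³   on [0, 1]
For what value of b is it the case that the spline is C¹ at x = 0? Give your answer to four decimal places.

97.3333

p_0'(x) = -8/3 + 8·(x + 2) + 21·(x + 2)², so p_0'(0) = 292/3. On the right, p_1'(0) = b, so b = 292/3.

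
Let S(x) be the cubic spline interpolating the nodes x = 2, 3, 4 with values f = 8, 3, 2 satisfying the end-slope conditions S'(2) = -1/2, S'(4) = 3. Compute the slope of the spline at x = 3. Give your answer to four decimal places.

-5.1250

Write σ_i for S''(x_i). With h_i = 1, 1 and divided differences Δ_i = -5, -1, the continuity of S' gives the tridiagonal system
  1·σ_0 + 4·σ_1 + 1·σ_2 = 6(Δ_1 - Δ_0) = 24
Clamped end conditions give two more equations: 2h_0·σ_0 + h_0·σ_1 = 6(Δ_0 - S'(2)) = -27 and h_1·σ_1 + 2h_1·σ_2 = 6(S'(4) - Δ_1) = 24.
Solving: σ_0 = -71/4, σ_1 = 17/2, σ_2 = 31/4.
On [3, 4], S'(x) = b_1 + 2c_1·(x - 3) + 3d_1·(x - 3)² with b_1 = Δ_1 - h_1(2σ_1 + σ_2)/6 = -41/8, c_1 = σ_1/2 = 17/4, d_1 = (σ_2 - σ_1)/(6h_1) = -1/8. So S'(3) = -41/8.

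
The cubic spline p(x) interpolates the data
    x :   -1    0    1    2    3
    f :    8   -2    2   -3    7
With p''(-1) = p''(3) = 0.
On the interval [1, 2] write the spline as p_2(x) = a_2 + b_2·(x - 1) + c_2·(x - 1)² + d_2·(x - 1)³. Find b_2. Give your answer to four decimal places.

-0.6250

With σ_i denoting the second derivative at x_i, h_i = 1, 1, 1, 1, and Δ_i = (y_(i+1) − y_i)/h_i = -10, 4, -5, 10:
  1·σ_0 + 4·σ_1 + 1·σ_2 = 6(Δ_1 - Δ_0) = 84
  1·σ_1 + 4·σ_2 + 1·σ_3 = 6(Δ_2 - Δ_1) = -54
  1·σ_2 + 4·σ_3 + 1·σ_4 = 6(Δ_3 - Δ_2) = 90
Natural end conditions: σ_0 = σ_4 = 0.
Forward elimination and back-substitution give σ_0 = 0, σ_1 = 783/28, σ_2 = -195/7, σ_3 = 825/28, σ_4 = 0.
On [1, 2], with p_2(x) = a_2 + b_2·(x - 1) + c_2·(x - 1)² + d_2·(x - 1)³: c_2 = σ_2/2 = -195/14, d_2 = (σ_3 - σ_2)/(6h_2) = 535/56, b_2 = Δ_2 - h_2(2σ_2 + σ_3)/6 = -5/8.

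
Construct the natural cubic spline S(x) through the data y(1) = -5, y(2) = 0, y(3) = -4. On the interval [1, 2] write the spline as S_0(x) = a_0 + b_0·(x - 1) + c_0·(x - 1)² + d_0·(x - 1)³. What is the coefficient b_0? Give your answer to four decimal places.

Let M_i = S''(x_i). Step sizes h_i = 1, 1; slopes of the chords Δ_i = (y_(i+1) - y_i)/h_i = 5, -4.
  1·M_0 + 4·M_1 + 1·M_2 = 6(Δ_1 - Δ_0) = -54
Natural end conditions: M_0 = M_2 = 0.
Solving the tridiagonal system: M_0 = 0, M_1 = -27/2, M_2 = 0.
On [1, 2], with S_0(x) = a_0 + b_0·(x - 1) + c_0·(x - 1)² + d_0·(x - 1)³: c_0 = M_0/2 = 0, d_0 = (M_1 - M_0)/(6h_0) = -9/4, b_0 = Δ_0 - h_0(2M_0 + M_1)/6 = 29/4.

7.2500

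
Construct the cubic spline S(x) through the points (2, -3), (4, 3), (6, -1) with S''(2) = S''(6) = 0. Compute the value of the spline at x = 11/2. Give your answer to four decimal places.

0.5859

Write m_i for S''(x_i). With h_i = 2, 2 and divided differences Δ_i = 3, -2, the continuity of S' gives the tridiagonal system
  2·m_0 + 8·m_1 + 2·m_2 = 6(Δ_1 - Δ_0) = -30
Natural end conditions: m_0 = m_2 = 0.
Forward elimination and back-substitution give m_0 = 0, m_1 = -15/4, m_2 = 0.
On [4, 6], S(x) = 3 + 1/2·(x - 4) - 15/8·(x - 4)² + 5/16·(x - 4)³.
With (x - 4) = 3/2: S(11/2) = 75/128.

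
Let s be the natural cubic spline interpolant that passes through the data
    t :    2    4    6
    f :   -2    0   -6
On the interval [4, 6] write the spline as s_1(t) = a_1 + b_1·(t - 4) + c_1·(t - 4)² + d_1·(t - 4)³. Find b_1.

Put m_i = s'' at the i-th knot. Here h = (2, 2) and Δ = (1, -3), so the interior equations h_(i-1)·m_(i-1) + 2(h_(i-1)+h_i)·m_i + h_i·m_(i+1) = 6(Δ_i − Δ_(i-1)) read
  2·m_0 + 8·m_1 + 2·m_2 = 6(Δ_1 - Δ_0) = -24
Natural end conditions: m_0 = m_2 = 0.
Hence m_0 = 0, m_1 = -3, m_2 = 0.
On [4, 6], with s_1(t) = a_1 + b_1·(t - 4) + c_1·(t - 4)² + d_1·(t - 4)³: c_1 = m_1/2 = -3/2, d_1 = (m_2 - m_1)/(6h_1) = 1/4, b_1 = Δ_1 - h_1(2m_1 + m_2)/6 = -1.

-1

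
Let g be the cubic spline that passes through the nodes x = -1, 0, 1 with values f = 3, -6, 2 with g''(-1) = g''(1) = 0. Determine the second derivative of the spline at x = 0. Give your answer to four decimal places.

25.5000

With σ_i denoting the second derivative at x_i, h_i = 1, 1, and Δ_i = (y_(i+1) − y_i)/h_i = -9, 8:
  1·σ_0 + 4·σ_1 + 1·σ_2 = 6(Δ_1 - Δ_0) = 102
Natural end conditions: σ_0 = σ_2 = 0.
Forward elimination and back-substitution give σ_0 = 0, σ_1 = 51/2, σ_2 = 0.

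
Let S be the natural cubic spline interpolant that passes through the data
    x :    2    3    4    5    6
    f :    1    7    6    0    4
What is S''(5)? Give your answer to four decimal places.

Write M_i for S''(x_i). With h_i = 1, 1, 1, 1 and divided differences Δ_i = 6, -1, -6, 4, the continuity of S' gives the tridiagonal system
  1·M_0 + 4·M_1 + 1·M_2 = 6(Δ_1 - Δ_0) = -42
  1·M_1 + 4·M_2 + 1·M_3 = 6(Δ_2 - Δ_1) = -30
  1·M_2 + 4·M_3 + 1·M_4 = 6(Δ_3 - Δ_2) = 60
Natural end conditions: M_0 = M_4 = 0.
Solving: M_0 = 0, M_1 = -225/28, M_2 = -69/7, M_3 = 489/28, M_4 = 0.

17.4643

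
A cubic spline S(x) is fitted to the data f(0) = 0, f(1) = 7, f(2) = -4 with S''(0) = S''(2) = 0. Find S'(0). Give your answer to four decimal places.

11.5000

With m_i denoting the second derivative at x_i, h_i = 1, 1, and Δ_i = (y_(i+1) − y_i)/h_i = 7, -11:
  1·m_0 + 4·m_1 + 1·m_2 = 6(Δ_1 - Δ_0) = -108
Natural end conditions: m_0 = m_2 = 0.
Forward elimination and back-substitution give m_0 = 0, m_1 = -27, m_2 = 0.
On [0, 1], S'(x) = b_0 + 2c_0·x + 3d_0·x² with b_0 = Δ_0 - h_0(2m_0 + m_1)/6 = 23/2, c_0 = m_0/2 = 0, d_0 = (m_1 - m_0)/(6h_0) = -9/2. So S'(0) = 23/2.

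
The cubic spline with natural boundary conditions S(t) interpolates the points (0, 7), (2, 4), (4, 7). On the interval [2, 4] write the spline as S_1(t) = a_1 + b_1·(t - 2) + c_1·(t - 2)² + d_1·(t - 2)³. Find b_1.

With σ_i denoting the second derivative at x_i, h_i = 2, 2, and Δ_i = (y_(i+1) − y_i)/h_i = -3/2, 3/2:
  2·σ_0 + 8·σ_1 + 2·σ_2 = 6(Δ_1 - Δ_0) = 18
Natural end conditions: σ_0 = σ_2 = 0.
Hence σ_0 = 0, σ_1 = 9/4, σ_2 = 0.
On [2, 4], with S_1(t) = a_1 + b_1·(t - 2) + c_1·(t - 2)² + d_1·(t - 2)³: c_1 = σ_1/2 = 9/8, d_1 = (σ_2 - σ_1)/(6h_1) = -3/16, b_1 = Δ_1 - h_1(2σ_1 + σ_2)/6 = 0.

0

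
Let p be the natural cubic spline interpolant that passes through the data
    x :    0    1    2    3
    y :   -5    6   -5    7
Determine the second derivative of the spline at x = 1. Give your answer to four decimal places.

-44.4000

Write m_i for p''(x_i). With h_i = 1, 1, 1 and divided differences Δ_i = 11, -11, 12, the continuity of p' gives the tridiagonal system
  1·m_0 + 4·m_1 + 1·m_2 = 6(Δ_1 - Δ_0) = -132
  1·m_1 + 4·m_2 + 1·m_3 = 6(Δ_2 - Δ_1) = 138
Natural end conditions: m_0 = m_3 = 0.
Forward elimination and back-substitution give m_0 = 0, m_1 = -222/5, m_2 = 228/5, m_3 = 0.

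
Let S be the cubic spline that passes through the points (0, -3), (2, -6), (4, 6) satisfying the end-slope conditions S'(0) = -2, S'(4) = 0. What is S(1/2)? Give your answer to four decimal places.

Write M_i for S''(x_i). With h_i = 2, 2 and divided differences Δ_i = -3/2, 6, the continuity of S' gives the tridiagonal system
  2·M_0 + 8·M_1 + 2·M_2 = 6(Δ_1 - Δ_0) = 45
Clamped end conditions give two more equations: 2h_0·M_0 + h_0·M_1 = 6(Δ_0 - S'(0)) = 3 and h_1·M_1 + 2h_1·M_2 = 6(S'(4) - Δ_1) = -36.
Hence M_0 = -35/8, M_1 = 41/4, M_2 = -113/8.
On [0, 2], S(x) = -3 - 2·x - 35/16·x² + 39/32·x³.
With x = 1/2: S(1/2) = -1125/256.

-4.3945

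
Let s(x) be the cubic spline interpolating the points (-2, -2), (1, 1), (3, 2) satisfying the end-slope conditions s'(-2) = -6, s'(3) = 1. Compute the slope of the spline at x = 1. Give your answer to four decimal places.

1.9500

Let σ_i = s''(x_i). Step sizes h_i = 3, 2; slopes of the chords Δ_i = (y_(i+1) - y_i)/h_i = 1, 1/2.
  3·σ_0 + 10·σ_1 + 2·σ_2 = 6(Δ_1 - Δ_0) = -3
Clamped end conditions give two more equations: 2h_0·σ_0 + h_0·σ_1 = 6(Δ_0 - s'(-2)) = 42 and h_1·σ_1 + 2h_1·σ_2 = 6(s'(3) - Δ_1) = 3.
Forward elimination and back-substitution give σ_0 = 87/10, σ_1 = -17/5, σ_2 = 49/20.
On [1, 3], s'(x) = b_1 + 2c_1·(x - 1) + 3d_1·(x - 1)² with b_1 = Δ_1 - h_1(2σ_1 + σ_2)/6 = 39/20, c_1 = σ_1/2 = -17/10, d_1 = (σ_2 - σ_1)/(6h_1) = 39/80. So s'(1) = 39/20.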